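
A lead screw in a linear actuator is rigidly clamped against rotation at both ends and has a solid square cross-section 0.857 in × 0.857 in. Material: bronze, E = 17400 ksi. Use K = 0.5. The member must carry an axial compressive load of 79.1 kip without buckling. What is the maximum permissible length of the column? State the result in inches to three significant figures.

L_max ≈ 19.8 in

I = a⁴/12 = 0.857⁴/12 = 4.495×10^-2 in⁴
At the buckling limit P_cr = P = 7.910×10^4 lb
From P_cr = π²EI/(K·L)²:  L = (1/K)·√(π²EI/P_cr) = (1/0.5)·√(π²×1.74×10^7×4.495×10^-2/7.910×10^4)
L = 19.8 in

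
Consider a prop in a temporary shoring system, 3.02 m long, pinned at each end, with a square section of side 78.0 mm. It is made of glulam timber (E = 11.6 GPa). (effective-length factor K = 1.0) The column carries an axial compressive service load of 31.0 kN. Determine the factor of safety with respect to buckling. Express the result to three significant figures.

I = a⁴/12 = 78.0⁴/12 = 3.085×10^6 mm⁴
I = 3.085×10^6 mm⁴ = 3.085×10^-6 m⁴
Effective length L_e = K·L = 1 × 3.02 = 3.020 m
P_cr = π²EI / L_e² = π² × 11.6×10⁹ × 3.085×10^-6 / 3.020² = 3.872×10^4 N
Factor of safety n = P_cr / P = 38.721 / 31.0 = 1.25

n ≈ 1.25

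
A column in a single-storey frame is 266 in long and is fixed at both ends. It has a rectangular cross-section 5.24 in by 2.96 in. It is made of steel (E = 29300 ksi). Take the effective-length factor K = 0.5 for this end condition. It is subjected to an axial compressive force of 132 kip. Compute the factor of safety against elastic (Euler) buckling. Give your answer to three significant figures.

Buckling occurs about the weak axis: I_min = h·b³/12 with b = 2.96 in (the shorter side).
I_min = 5.24×2.96³/12 = 11.32 in⁴
Effective length L_e = K·L = 0.5 × 266 = 133.0 in
P_cr = π²EI / L_e² = π² × 29300×10³ × 11.32 / 133.0² = 1.851×10^5 lb
Factor of safety n = P_cr / P = 185.14 / 132 = 1.40

n ≈ 1.40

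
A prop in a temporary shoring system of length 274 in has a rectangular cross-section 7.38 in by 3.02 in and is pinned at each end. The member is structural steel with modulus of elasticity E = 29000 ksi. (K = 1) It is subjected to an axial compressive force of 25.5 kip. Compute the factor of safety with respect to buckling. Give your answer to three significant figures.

n ≈ 2.53

Buckling occurs about the weak axis: I_min = h·b³/12 with b = 3.02 in (the shorter side).
I_min = 7.38×3.02³/12 = 16.94 in⁴
Effective length L_e = K·L = 1 × 274 = 274.0 in
P_cr = π²EI / L_e² = π² × 29000×10³ × 16.94 / 274.0² = 6.458×10^4 lb
Factor of safety n = P_cr / P = 64.579 / 25.5 = 2.53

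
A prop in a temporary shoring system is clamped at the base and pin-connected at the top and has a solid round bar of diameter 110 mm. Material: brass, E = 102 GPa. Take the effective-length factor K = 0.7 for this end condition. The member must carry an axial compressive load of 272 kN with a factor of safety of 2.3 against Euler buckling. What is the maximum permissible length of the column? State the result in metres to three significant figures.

I = πd⁴/64 = π×110⁴/64 = 7.187×10^6 mm⁴
I = 7.187×10^-6 m⁴
Required critical load P_cr = n·P = 2.3 × 272 = 625.6 kN = 6.256×10^5 N
From P_cr = π²EI/(K·L)²:  L = (1/K)·√(π²EI/P_cr) = (1/0.7)·√(π²×1.02×10^11×7.187×10^-6/6.256×10^5)
L = 4.86 m

L_max ≈ 4.86 m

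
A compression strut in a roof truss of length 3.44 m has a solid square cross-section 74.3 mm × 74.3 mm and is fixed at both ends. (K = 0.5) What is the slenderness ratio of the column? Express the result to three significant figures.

I = a⁴/12 = 74.3⁴/12 = 2.540×10^6 mm⁴
A = 5.520×10^3 mm²;  r_min = √(I/A) = √(2.540×10^6/5.520×10^3) = 21.45 mm
L_e = K·L = 0.5 × 3.44 m = 1.720 m = 1720.0 mm
λ = L_e / r_min = 1720.0 / 21.45 = 80.2

λ ≈ 80.2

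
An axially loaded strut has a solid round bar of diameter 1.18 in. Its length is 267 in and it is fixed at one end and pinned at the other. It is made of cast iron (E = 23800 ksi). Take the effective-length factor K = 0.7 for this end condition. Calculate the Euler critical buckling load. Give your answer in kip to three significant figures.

P_cr ≈ 0.640 kip

I = πd⁴/64 = π×1.18⁴/64 = 9.517×10^-2 in⁴
Effective length L_e = K·L = 0.7 × 267 = 186.9 in
P_cr = π²EI / L_e² = π² × 23800×10³ × 9.517×10^-2 / 186.9² = 640.0 lb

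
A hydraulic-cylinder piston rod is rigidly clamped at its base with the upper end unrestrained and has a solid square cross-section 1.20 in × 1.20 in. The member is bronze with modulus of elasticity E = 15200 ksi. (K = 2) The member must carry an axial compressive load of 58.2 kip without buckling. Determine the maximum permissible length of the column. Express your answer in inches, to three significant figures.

I = a⁴/12 = 1.20⁴/12 = 0.1728 in⁴
At the buckling limit P_cr = P = 5.820×10^4 lb
From P_cr = π²EI/(K·L)²:  L = (1/K)·√(π²EI/P_cr) = (1/2)·√(π²×1.52×10^7×0.1728/5.820×10^4)
L = 10.6 in

L_max ≈ 10.6 in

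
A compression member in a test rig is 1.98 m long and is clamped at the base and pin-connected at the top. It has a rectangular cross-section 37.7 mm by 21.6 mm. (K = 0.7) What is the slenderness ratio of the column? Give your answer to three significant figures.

λ ≈ 222

Buckling occurs about the weak axis: I_min = h·b³/12 with b = 21.6 mm (the shorter side).
I_min = 37.7×21.6³/12 = 3.166×10^4 mm⁴
A = 814.3 mm²;  r_min = √(I/A) = √(3.166×10^4/814.3) = 6.235 mm
L_e = K·L = 0.7 × 1.98 m = 1.386 m = 1386.0 mm
λ = L_e / r_min = 1386.0 / 6.235 = 222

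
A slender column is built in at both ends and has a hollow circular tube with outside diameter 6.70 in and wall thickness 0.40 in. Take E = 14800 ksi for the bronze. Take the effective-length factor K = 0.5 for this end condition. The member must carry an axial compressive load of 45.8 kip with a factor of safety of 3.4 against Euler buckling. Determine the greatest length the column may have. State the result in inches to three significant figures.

Inner diameter d_i = 6.70 − 2×0.40 = 5.900 in
I = π(d_o⁴ − d_i⁴)/64 = π(6.70⁴ − 5.900⁴)/64 = 39.44 in⁴
Required critical load P_cr = n·P = 3.4 × 45.8 = 155.7 kip = 1.557×10^5 lb
From P_cr = π²EI/(K·L)²:  L = (1/K)·√(π²EI/P_cr) = (1/0.5)·√(π²×1.48×10^7×39.44/1.557×10^5)
L = 385 in

L_max ≈ 385 in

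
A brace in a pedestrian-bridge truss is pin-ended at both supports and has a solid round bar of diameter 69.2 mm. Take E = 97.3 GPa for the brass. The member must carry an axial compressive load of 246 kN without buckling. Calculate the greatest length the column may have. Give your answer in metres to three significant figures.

L_max ≈ 2.10 m

I = πd⁴/64 = π×69.2⁴/64 = 1.126×10^6 mm⁴
I = 1.126×10^-6 m⁴
At the buckling limit P_cr = P = 2.460×10^5 N
From P_cr = π²EI/(K·L)²:  L = (1/K)·√(π²EI/P_cr) = (1/1)·√(π²×9.73×10^10×1.126×10^-6/2.460×10^5)
L = 2.10 m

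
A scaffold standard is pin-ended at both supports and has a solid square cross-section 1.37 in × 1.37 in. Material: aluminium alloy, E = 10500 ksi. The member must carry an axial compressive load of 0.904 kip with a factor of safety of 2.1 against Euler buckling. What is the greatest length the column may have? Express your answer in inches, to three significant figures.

L_max ≈ 127 in

I = a⁴/12 = 1.37⁴/12 = 0.2936 in⁴
Required critical load P_cr = n·P = 2.1 × 0.904 = 1.898 kip = 1.898×10^3 lb
From P_cr = π²EI/(K·L)²:  L = (1/K)·√(π²EI/P_cr) = (1/1)·√(π²×1.05×10^7×0.2936/1.898×10^3)
L = 127 in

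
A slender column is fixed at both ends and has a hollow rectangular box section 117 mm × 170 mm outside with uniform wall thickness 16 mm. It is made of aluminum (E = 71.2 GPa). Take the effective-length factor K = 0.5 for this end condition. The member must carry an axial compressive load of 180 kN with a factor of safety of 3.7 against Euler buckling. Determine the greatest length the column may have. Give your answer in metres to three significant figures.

L_max ≈ 8.12 m

Inner dimensions: h_i = 170 − 2×16 = 138.0 mm, b_i = 117 − 2×16 = 85.00 mm
Weak-axis I_min = (h_o·b_o³ − h_i·b_i³)/12 with b_o = 117, b_i = 85.00 mm (shorter outer/inner sides).
I_min = (170×117³ − 138.0×85.00³)/12 = 1.563×10^7 mm⁴
I = 1.563×10^-5 m⁴
Required critical load P_cr = n·P = 3.7 × 180 = 666.0 kN = 6.660×10^5 N
From P_cr = π²EI/(K·L)²:  L = (1/K)·√(π²EI/P_cr) = (1/0.5)·√(π²×7.12×10^10×1.563×10^-5/6.660×10^5)
L = 8.12 m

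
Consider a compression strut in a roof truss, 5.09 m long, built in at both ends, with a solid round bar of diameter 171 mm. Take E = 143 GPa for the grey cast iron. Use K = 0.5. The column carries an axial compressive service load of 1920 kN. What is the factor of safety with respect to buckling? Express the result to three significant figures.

n ≈ 4.76

I = πd⁴/64 = π×171⁴/64 = 4.197×10^7 mm⁴
I = 4.197×10^7 mm⁴ = 4.197×10^-5 m⁴
Effective length L_e = K·L = 0.5 × 5.09 = 2.545 m
P_cr = π²EI / L_e² = π² × 143×10⁹ × 4.197×10^-5 / 2.545² = 9.146×10^6 N
Factor of safety n = P_cr / P = 9145.6 / 1920 = 4.76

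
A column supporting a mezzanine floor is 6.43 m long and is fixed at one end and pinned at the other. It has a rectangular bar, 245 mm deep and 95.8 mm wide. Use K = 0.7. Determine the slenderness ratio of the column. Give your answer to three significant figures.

For a rectangle r_min = b/√12 = 95.8/√12 = 27.66 mm
L_e = K·L = 0.7 × 6.43 m = 4.501 m = 4501.0 mm
λ = L_e / r_min = 4501.0 / 27.66 = 163

λ ≈ 163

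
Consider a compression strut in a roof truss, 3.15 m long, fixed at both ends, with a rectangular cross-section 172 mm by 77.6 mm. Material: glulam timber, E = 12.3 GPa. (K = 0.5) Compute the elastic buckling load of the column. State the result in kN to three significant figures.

Buckling occurs about the weak axis: I_min = h·b³/12 with b = 77.6 mm (the shorter side).
I_min = 172×77.6³/12 = 6.698×10^6 mm⁴
I = 6.698×10^6 mm⁴ = 6.698×10^-6 m⁴
Effective length L_e = K·L = 0.5 × 3.15 = 1.575 m
P_cr = π²EI / L_e² = π² × 12.3×10⁹ × 6.698×10^-6 / 1.575² = 3.278×10^5 N

P_cr ≈ 328 kN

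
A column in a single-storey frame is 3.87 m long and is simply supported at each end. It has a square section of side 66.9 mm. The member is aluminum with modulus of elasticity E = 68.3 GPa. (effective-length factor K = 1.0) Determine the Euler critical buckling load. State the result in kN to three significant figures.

P_cr ≈ 75.1 kN

I = a⁴/12 = 66.9⁴/12 = 1.669×10^6 mm⁴
I = 1.669×10^6 mm⁴ = 1.669×10^-6 m⁴
Effective length L_e = K·L = 1 × 3.87 = 3.870 m
P_cr = π²EI / L_e² = π² × 68.3×10⁹ × 1.669×10^-6 / 3.870² = 7.513×10^4 N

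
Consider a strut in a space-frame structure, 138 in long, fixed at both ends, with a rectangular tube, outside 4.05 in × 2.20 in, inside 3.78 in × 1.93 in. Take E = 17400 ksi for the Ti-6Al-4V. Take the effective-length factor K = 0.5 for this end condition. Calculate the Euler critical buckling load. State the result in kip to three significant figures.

Weak-axis I_min = (h_o·b_o³ − h_i·b_i³)/12 with b_o = 2.20, b_i = 1.930 in (shorter outer/inner sides).
I_min = (4.05×2.20³ − 3.780×1.930³)/12 = 1.329 in⁴
Effective length L_e = K·L = 0.5 × 138 = 69.00 in
P_cr = π²EI / L_e² = π² × 17400×10³ × 1.329 / 69.00² = 4.794×10^4 lb

P_cr ≈ 47.9 kip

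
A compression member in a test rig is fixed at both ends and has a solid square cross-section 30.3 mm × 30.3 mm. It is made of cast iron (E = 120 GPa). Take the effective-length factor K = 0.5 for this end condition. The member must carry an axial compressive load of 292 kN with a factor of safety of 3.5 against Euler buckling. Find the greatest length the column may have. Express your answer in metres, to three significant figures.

L_max ≈ 0.571 m

I = a⁴/12 = 30.3⁴/12 = 7.024×10^4 mm⁴
I = 7.024×10^-8 m⁴
Required critical load P_cr = n·P = 3.5 × 292 = 1022 kN = 1.022×10^6 N
From P_cr = π²EI/(K·L)²:  L = (1/K)·√(π²EI/P_cr) = (1/0.5)·√(π²×1.20×10^11×7.024×10^-8/1.022×10^6)
L = 0.571 m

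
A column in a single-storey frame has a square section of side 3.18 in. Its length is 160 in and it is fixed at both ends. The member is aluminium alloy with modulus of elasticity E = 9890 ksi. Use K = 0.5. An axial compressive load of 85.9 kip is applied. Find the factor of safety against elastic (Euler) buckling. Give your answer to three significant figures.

I = a⁴/12 = 3.18⁴/12 = 8.522 in⁴
Effective length L_e = K·L = 0.5 × 160 = 80.00 in
P_cr = π²EI / L_e² = π² × 9890×10³ × 8.522 / 80.00² = 1.300×10^5 lb
Factor of safety n = P_cr / P = 129.97 / 85.9 = 1.51

n ≈ 1.51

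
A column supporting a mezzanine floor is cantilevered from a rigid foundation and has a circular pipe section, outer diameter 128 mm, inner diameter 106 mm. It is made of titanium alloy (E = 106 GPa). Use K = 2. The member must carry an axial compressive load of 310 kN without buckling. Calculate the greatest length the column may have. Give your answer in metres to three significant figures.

d_o = 128 mm, d_i = 106 mm
I = π(d_o⁴ − d_i⁴)/64 = π(128⁴ − 106.0⁴)/64 = 6.980×10^6 mm⁴
I = 6.980×10^-6 m⁴
At the buckling limit P_cr = P = 3.100×10^5 N
From P_cr = π²EI/(K·L)²:  L = (1/K)·√(π²EI/P_cr) = (1/2)·√(π²×1.06×10^11×6.980×10^-6/3.100×10^5)
L = 2.43 m

L_max ≈ 2.43 m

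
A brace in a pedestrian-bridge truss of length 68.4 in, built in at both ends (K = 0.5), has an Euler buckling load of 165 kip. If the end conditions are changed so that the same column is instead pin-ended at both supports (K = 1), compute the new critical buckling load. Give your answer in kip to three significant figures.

P_cr ∝ 1/K², so P_cr,new = P_cr,old × (K_old/K_new)² = 165 × (0.5/1)²
= 165 × 0.2500 = 41.2 kip

P_cr ≈ 41.2 kip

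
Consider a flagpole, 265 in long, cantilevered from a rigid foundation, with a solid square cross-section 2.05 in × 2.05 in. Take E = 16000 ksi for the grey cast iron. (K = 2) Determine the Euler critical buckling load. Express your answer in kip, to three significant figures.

I = a⁴/12 = 2.05⁴/12 = 1.472 in⁴
Effective length L_e = K·L = 2 × 265 = 530.0 in
P_cr = π²EI / L_e² = π² × 16000×10³ × 1.472 / 530.0² = 827.4 lb

P_cr ≈ 0.827 kip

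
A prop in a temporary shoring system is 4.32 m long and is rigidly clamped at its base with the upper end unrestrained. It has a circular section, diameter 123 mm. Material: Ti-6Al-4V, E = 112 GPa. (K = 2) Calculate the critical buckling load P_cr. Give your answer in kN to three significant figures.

P_cr ≈ 166 kN

I = πd⁴/64 = π×123⁴/64 = 1.124×10^7 mm⁴
I = 1.124×10^7 mm⁴ = 1.124×10^-5 m⁴
Effective length L_e = K·L = 2 × 4.32 = 8.640 m
P_cr = π²EI / L_e² = π² × 112×10⁹ × 1.124×10^-5 / 8.640² = 1.664×10^5 N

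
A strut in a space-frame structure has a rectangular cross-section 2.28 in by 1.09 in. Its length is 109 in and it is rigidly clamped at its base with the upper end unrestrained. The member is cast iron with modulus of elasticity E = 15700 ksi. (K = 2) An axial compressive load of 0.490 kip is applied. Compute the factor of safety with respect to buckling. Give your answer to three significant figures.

n ≈ 1.64

Buckling occurs about the weak axis: I_min = h·b³/12 with b = 1.09 in (the shorter side).
I_min = 2.28×1.09³/12 = 0.2461 in⁴
Effective length L_e = K·L = 2 × 109 = 218.0 in
P_cr = π²EI / L_e² = π² × 15700×10³ × 0.2461 / 218.0² = 802.3 lb
Factor of safety n = P_cr / P = 0.80227 / 0.490 = 1.64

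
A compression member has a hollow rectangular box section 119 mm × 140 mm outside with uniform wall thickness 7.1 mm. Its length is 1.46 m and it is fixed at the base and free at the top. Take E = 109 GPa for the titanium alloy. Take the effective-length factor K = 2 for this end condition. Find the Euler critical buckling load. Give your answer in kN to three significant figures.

Inner dimensions: h_i = 140 − 2×7.1 = 125.8 mm, b_i = 119 − 2×7.1 = 104.8 mm
Weak-axis I_min = (h_o·b_o³ − h_i·b_i³)/12 with b_o = 119, b_i = 104.8 mm (shorter outer/inner sides).
I_min = (140×119³ − 125.8×104.8³)/12 = 7.594×10^6 mm⁴
I = 7.594×10^6 mm⁴ = 7.594×10^-6 m⁴
Effective length L_e = K·L = 2 × 1.46 = 2.920 m
P_cr = π²EI / L_e² = π² × 109×10⁹ × 7.594×10^-6 / 2.920² = 9.581×10^5 N

P_cr ≈ 958 kN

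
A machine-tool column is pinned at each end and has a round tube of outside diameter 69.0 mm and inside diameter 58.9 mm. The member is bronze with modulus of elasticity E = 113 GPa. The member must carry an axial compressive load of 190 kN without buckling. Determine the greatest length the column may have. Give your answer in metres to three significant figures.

L_max ≈ 1.75 m

d_o = 69.0 mm, d_i = 58.9 mm
I = π(d_o⁴ − d_i⁴)/64 = π(69.0⁴ − 58.90⁴)/64 = 5.219×10^5 mm⁴
I = 5.219×10^-7 m⁴
At the buckling limit P_cr = P = 1.900×10^5 N
From P_cr = π²EI/(K·L)²:  L = (1/K)·√(π²EI/P_cr) = (1/1)·√(π²×1.13×10^11×5.219×10^-7/1.900×10^5)
L = 1.75 m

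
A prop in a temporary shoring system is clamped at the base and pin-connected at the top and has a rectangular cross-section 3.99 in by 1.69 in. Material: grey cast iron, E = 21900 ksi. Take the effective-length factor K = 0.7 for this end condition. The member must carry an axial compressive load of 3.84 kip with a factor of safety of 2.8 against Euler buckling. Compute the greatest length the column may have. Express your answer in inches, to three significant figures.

L_max ≈ 257 in

Buckling occurs about the weak axis: I_min = h·b³/12 with b = 1.69 in (the shorter side).
I_min = 3.99×1.69³/12 = 1.605 in⁴
Required critical load P_cr = n·P = 2.8 × 3.84 = 10.75 kip = 1.075×10^4 lb
From P_cr = π²EI/(K·L)²:  L = (1/K)·√(π²EI/P_cr) = (1/0.7)·√(π²×2.19×10^7×1.605/1.075×10^4)
L = 257 in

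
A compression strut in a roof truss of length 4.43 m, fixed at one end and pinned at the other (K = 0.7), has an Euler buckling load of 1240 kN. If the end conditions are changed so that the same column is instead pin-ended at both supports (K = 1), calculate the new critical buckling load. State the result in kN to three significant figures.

P_cr ≈ 608 kN

P_cr ∝ 1/K², so P_cr,new = P_cr,old × (K_old/K_new)² = 1240 × (0.7/1)²
= 1240 × 0.4900 = 608 kN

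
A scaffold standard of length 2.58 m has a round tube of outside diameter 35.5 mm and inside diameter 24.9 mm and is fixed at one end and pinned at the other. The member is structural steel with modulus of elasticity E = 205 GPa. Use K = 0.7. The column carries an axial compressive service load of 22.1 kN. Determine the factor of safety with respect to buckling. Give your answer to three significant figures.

d_o = 35.5 mm, d_i = 24.9 mm
I = π(d_o⁴ − d_i⁴)/64 = π(35.5⁴ − 24.90⁴)/64 = 5.909×10^4 mm⁴
I = 5.909×10^4 mm⁴ = 5.909×10^-8 m⁴
Effective length L_e = K·L = 0.7 × 2.58 = 1.806 m
P_cr = π²EI / L_e² = π² × 205×10⁹ × 5.909×10^-8 / 1.806² = 3.666×10^4 N
Factor of safety n = P_cr / P = 36.656 / 22.1 = 1.66

n ≈ 1.66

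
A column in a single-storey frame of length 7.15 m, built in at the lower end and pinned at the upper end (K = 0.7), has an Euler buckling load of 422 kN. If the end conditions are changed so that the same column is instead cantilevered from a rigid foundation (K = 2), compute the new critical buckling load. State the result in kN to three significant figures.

P_cr ∝ 1/K², so P_cr,new = P_cr,old × (K_old/K_new)² = 422 × (0.7/2)²
= 422 × 0.1225 = 51.7 kN

P_cr ≈ 51.7 kN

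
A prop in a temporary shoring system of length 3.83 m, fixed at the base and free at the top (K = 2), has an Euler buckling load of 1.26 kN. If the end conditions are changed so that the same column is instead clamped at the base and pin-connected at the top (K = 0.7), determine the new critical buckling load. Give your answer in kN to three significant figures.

P_cr ∝ 1/K², so P_cr,new = P_cr,old × (K_old/K_new)² = 1.26 × (2/0.7)²
= 1.26 × 8.163 = 10.3 kN

P_cr ≈ 10.3 kN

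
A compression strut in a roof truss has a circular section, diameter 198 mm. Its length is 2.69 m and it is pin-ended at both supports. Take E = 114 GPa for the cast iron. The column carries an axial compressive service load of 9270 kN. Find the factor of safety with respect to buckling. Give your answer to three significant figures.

n ≈ 1.27

I = πd⁴/64 = π×198⁴/64 = 7.545×10^7 mm⁴
I = 7.545×10^7 mm⁴ = 7.545×10^-5 m⁴
Effective length L_e = K·L = 1 × 2.69 = 2.690 m
P_cr = π²EI / L_e² = π² × 114×10⁹ × 7.545×10^-5 / 2.690² = 1.173×10^7 N
Factor of safety n = P_cr / P = 11731 / 9270 = 1.27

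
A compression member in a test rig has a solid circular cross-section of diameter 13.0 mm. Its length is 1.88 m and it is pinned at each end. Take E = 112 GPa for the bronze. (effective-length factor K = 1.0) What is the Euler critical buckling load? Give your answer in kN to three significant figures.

P_cr ≈ 0.438 kN

I = πd⁴/64 = π×13.0⁴/64 = 1.402×10^3 mm⁴
I = 1.402×10^3 mm⁴ = 1.402×10^-9 m⁴
Effective length L_e = K·L = 1 × 1.88 = 1.880 m
P_cr = π²EI / L_e² = π² × 112×10⁹ × 1.402×10^-9 / 1.880² = 438.5 N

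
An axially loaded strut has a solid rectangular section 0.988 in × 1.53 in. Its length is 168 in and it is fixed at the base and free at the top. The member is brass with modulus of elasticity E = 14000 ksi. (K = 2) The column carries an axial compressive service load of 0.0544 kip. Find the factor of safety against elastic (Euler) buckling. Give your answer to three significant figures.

n ≈ 2.77

Buckling occurs about the weak axis: I_min = h·b³/12 with b = 0.988 in (the shorter side).
I_min = 1.53×0.988³/12 = 0.1230 in⁴
Effective length L_e = K·L = 2 × 168 = 336.0 in
P_cr = π²EI / L_e² = π² × 14000×10³ × 0.1230 / 336.0² = 150.5 lb
Factor of safety n = P_cr / P = 0.15050 / 0.0544 = 2.77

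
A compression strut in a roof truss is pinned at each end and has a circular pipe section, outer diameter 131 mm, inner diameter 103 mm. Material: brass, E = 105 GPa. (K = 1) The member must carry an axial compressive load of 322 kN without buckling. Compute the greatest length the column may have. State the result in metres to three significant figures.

d_o = 131 mm, d_i = 103 mm
I = π(d_o⁴ − d_i⁴)/64 = π(131⁴ − 103.0⁴)/64 = 8.931×10^6 mm⁴
I = 8.931×10^-6 m⁴
At the buckling limit P_cr = P = 3.220×10^5 N
From P_cr = π²EI/(K·L)²:  L = (1/K)·√(π²EI/P_cr) = (1/1)·√(π²×1.05×10^11×8.931×10^-6/3.220×10^5)
L = 5.36 m

L_max ≈ 5.36 m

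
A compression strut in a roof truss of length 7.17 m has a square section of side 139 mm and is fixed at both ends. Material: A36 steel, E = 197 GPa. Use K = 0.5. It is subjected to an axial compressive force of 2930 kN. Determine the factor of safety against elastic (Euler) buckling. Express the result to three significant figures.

n ≈ 1.61

I = a⁴/12 = 139⁴/12 = 3.111×10^7 mm⁴
I = 3.111×10^7 mm⁴ = 3.111×10^-5 m⁴
Effective length L_e = K·L = 0.5 × 7.17 = 3.585 m
P_cr = π²EI / L_e² = π² × 197×10⁹ × 3.111×10^-5 / 3.585² = 4.706×10^6 N
Factor of safety n = P_cr / P = 4706.1 / 2930 = 1.61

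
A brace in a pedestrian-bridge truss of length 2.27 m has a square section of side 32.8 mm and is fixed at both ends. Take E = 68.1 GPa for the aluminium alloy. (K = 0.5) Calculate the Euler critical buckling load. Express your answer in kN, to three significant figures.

P_cr ≈ 50.3 kN

I = a⁴/12 = 32.8⁴/12 = 9.645×10^4 mm⁴
I = 9.645×10^4 mm⁴ = 9.645×10^-8 m⁴
Effective length L_e = K·L = 0.5 × 2.27 = 1.135 m
P_cr = π²EI / L_e² = π² × 68.1×10⁹ × 9.645×10^-8 / 1.135² = 5.032×10^4 N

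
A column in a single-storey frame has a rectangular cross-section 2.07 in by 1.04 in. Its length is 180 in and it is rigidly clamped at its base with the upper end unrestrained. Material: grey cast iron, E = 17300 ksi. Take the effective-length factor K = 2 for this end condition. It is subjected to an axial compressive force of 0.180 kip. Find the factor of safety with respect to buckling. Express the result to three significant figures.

Buckling occurs about the weak axis: I_min = h·b³/12 with b = 1.04 in (the shorter side).
I_min = 2.07×1.04³/12 = 0.1940 in⁴
Effective length L_e = K·L = 2 × 180 = 360.0 in
P_cr = π²EI / L_e² = π² × 17300×10³ × 0.1940 / 360.0² = 255.6 lb
Factor of safety n = P_cr / P = 0.25564 / 0.180 = 1.42

n ≈ 1.42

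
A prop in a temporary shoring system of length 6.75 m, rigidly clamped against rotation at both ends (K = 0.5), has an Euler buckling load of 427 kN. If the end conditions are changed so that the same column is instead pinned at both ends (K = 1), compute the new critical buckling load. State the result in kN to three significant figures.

P_cr ≈ 107 kN

P_cr ∝ 1/K², so P_cr,new = P_cr,old × (K_old/K_new)² = 427 × (0.5/1)²
= 427 × 0.2500 = 107 kN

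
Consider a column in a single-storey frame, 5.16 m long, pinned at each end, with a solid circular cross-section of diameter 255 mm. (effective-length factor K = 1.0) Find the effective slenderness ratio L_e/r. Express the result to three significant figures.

I = πd⁴/64 = π×255⁴/64 = 2.076×10^8 mm⁴
A = 5.107×10^4 mm²;  r_min = √(I/A) = √(2.076×10^8/5.107×10^4) = 63.75 mm
L_e = K·L = 1 × 5.16 m = 5.160 m = 5160.0 mm
λ = L_e / r_min = 5160.0 / 63.75 = 80.9

λ ≈ 80.9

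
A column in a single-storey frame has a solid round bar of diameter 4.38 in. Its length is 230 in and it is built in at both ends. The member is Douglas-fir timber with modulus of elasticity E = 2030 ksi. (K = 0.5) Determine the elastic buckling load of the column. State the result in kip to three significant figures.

P_cr ≈ 27.4 kip

I = πd⁴/64 = π×4.38⁴/64 = 18.07 in⁴
Effective length L_e = K·L = 0.5 × 230 = 115.0 in
P_cr = π²EI / L_e² = π² × 2030×10³ × 18.07 / 115.0² = 2.737×10^4 lb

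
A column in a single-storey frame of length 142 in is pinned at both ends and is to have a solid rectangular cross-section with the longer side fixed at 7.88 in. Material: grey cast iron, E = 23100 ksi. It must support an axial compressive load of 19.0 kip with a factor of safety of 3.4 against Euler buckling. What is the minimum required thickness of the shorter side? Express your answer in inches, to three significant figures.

Required P_cr = n·P = 3.4 × 19.0 = 64.60 kip
L_e = K·L = 1 × 142 = 142.0 in
Required I = P_cr·L_e²/(π²E) = 6.460×10^4 × 142.0² / (π² × 2.31×10^7) = 5.713 in⁴
Rectangle, weak axis: I_min = h·b³/12 with h = 7.88 in fixed  ⇒  b = (12I/h)^(1/3) = 2.06 in

b ≈ 2.06 in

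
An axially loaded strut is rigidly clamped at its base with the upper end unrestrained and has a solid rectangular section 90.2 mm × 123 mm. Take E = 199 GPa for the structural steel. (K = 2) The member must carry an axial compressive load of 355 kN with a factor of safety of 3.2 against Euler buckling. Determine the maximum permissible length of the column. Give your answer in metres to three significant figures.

Buckling occurs about the weak axis: I_min = h·b³/12 with b = 90.2 mm (the shorter side).
I_min = 123×90.2³/12 = 7.522×10^6 mm⁴
I = 7.522×10^-6 m⁴
Required critical load P_cr = n·P = 3.2 × 355 = 1136 kN = 1.136×10^6 N
From P_cr = π²EI/(K·L)²:  L = (1/K)·√(π²EI/P_cr) = (1/2)·√(π²×1.99×10^11×7.522×10^-6/1.136×10^6)
L = 1.80 m

L_max ≈ 1.80 m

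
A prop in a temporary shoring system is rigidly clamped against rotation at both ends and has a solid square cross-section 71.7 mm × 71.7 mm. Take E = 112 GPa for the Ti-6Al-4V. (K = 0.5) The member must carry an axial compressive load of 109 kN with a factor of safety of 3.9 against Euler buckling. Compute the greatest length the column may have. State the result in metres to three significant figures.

I = a⁴/12 = 71.7⁴/12 = 2.202×10^6 mm⁴
I = 2.202×10^-6 m⁴
Required critical load P_cr = n·P = 3.9 × 109 = 425.1 kN = 4.251×10^5 N
From P_cr = π²EI/(K·L)²:  L = (1/K)·√(π²EI/P_cr) = (1/0.5)·√(π²×1.12×10^11×2.202×10^-6/4.251×10^5)
L = 4.79 m

L_max ≈ 4.79 m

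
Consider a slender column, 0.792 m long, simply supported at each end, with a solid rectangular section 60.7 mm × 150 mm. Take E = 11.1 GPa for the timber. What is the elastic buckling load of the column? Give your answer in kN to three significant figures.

P_cr ≈ 488 kN

Buckling occurs about the weak axis: I_min = h·b³/12 with b = 60.7 mm (the shorter side).
I_min = 150×60.7³/12 = 2.796×10^6 mm⁴
I = 2.796×10^6 mm⁴ = 2.796×10^-6 m⁴
Effective length L_e = K·L = 1 × 0.792 = 0.7920 m
P_cr = π²EI / L_e² = π² × 11.1×10⁹ × 2.796×10^-6 / 0.7920² = 4.883×10^5 N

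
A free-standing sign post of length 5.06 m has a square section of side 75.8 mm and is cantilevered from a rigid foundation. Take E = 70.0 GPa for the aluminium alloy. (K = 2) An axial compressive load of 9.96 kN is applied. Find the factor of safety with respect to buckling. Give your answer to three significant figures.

I = a⁴/12 = 75.8⁴/12 = 2.751×10^6 mm⁴
I = 2.751×10^6 mm⁴ = 2.751×10^-6 m⁴
Effective length L_e = K·L = 2 × 5.06 = 10.12 m
P_cr = π²EI / L_e² = π² × 70.0×10⁹ × 2.751×10^-6 / 10.12² = 1.856×10^4 N
Factor of safety n = P_cr / P = 18.558 / 9.96 = 1.86

n ≈ 1.86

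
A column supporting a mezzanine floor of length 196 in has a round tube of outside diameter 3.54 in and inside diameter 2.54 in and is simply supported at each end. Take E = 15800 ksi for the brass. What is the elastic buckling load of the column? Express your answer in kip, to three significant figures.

d_o = 3.54 in, d_i = 2.54 in
I = π(d_o⁴ − d_i⁴)/64 = π(3.54⁴ − 2.540⁴)/64 = 5.666 in⁴
Effective length L_e = K·L = 1 × 196 = 196.0 in
P_cr = π²EI / L_e² = π² × 15800×10³ × 5.666 / 196.0² = 2.300×10^4 lb

P_cr ≈ 23.0 kip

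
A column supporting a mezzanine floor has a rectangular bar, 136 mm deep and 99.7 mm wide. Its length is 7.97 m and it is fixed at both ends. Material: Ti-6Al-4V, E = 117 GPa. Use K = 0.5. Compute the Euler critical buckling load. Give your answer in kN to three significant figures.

P_cr ≈ 817 kN

Buckling occurs about the weak axis: I_min = h·b³/12 with b = 99.7 mm (the shorter side).
I_min = 136×99.7³/12 = 1.123×10^7 mm⁴
I = 1.123×10^7 mm⁴ = 1.123×10^-5 m⁴
Effective length L_e = K·L = 0.5 × 7.97 = 3.985 m
P_cr = π²EI / L_e² = π² × 117×10⁹ × 1.123×10^-5 / 3.985² = 8.167×10^5 N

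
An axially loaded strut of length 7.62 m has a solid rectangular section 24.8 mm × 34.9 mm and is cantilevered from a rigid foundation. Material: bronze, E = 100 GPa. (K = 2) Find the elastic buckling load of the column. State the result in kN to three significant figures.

P_cr ≈ 0.189 kN

Buckling occurs about the weak axis: I_min = h·b³/12 with b = 24.8 mm (the shorter side).
I_min = 34.9×24.8³/12 = 4.436×10^4 mm⁴
I = 4.436×10^4 mm⁴ = 4.436×10^-8 m⁴
Effective length L_e = K·L = 2 × 7.62 = 15.24 m
P_cr = π²EI / L_e² = π² × 100×10⁹ × 4.436×10^-8 / 15.24² = 188.5 N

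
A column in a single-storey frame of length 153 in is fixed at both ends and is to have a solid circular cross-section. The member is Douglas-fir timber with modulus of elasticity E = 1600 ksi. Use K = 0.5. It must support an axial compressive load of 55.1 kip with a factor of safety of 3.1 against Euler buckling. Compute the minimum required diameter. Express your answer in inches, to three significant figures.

Required P_cr = n·P = 3.1 × 55.1 = 170.8 kip
L_e = K·L = 0.5 × 153 = 76.50 in
Required I = P_cr·L_e²/(π²E) = 1.708×10^5 × 76.50² / (π² × 1.60×10^6) = 63.30 in⁴
Solid circle: I = πd⁴/64  ⇒  d = (64I/π)^(1/4) = (64×63.30/π)^(1/4) = 5.99 in

d ≈ 5.99 in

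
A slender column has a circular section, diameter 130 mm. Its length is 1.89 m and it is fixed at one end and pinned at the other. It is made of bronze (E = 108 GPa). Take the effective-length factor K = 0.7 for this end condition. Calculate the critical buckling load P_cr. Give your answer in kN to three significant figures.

P_cr ≈ 8540 kN

I = πd⁴/64 = π×130⁴/64 = 1.402×10^7 mm⁴
I = 1.402×10^7 mm⁴ = 1.402×10^-5 m⁴
Effective length L_e = K·L = 0.7 × 1.89 = 1.323 m
P_cr = π²EI / L_e² = π² × 108×10⁹ × 1.402×10^-5 / 1.323² = 8.538×10^6 N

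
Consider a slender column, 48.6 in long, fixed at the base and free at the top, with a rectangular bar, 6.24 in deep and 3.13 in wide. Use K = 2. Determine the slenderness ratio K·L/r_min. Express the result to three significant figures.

λ ≈ 108

Buckling occurs about the weak axis: I_min = h·b³/12 with b = 3.13 in (the shorter side).
I_min = 6.24×3.13³/12 = 15.95 in⁴
A = 19.53 in²;  r_min = √(I/A) = √(15.95/19.53) = 0.9036 in
L_e = K·L = 2 × 48.6 = 97.20 in
λ = L_e / r_min = 97.200 / 0.9036 = 108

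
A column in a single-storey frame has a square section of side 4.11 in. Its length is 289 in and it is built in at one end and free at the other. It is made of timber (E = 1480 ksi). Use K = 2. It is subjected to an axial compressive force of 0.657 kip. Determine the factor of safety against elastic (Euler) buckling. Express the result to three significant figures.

n ≈ 1.58

I = a⁴/12 = 4.11⁴/12 = 23.78 in⁴
Effective length L_e = K·L = 2 × 289 = 578.0 in
P_cr = π²EI / L_e² = π² × 1480×10³ × 23.78 / 578.0² = 1.040×10^3 lb
Factor of safety n = P_cr / P = 1.0397 / 0.657 = 1.58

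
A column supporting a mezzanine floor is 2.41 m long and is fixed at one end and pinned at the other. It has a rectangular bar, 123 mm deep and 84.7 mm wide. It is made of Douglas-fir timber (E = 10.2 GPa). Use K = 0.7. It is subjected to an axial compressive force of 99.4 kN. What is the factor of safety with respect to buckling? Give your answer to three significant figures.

Buckling occurs about the weak axis: I_min = h·b³/12 with b = 84.7 mm (the shorter side).
I_min = 123×84.7³/12 = 6.228×10^6 mm⁴
I = 6.228×10^6 mm⁴ = 6.228×10^-6 m⁴
Effective length L_e = K·L = 0.7 × 2.41 = 1.687 m
P_cr = π²EI / L_e² = π² × 10.2×10⁹ × 6.228×10^-6 / 1.687² = 2.203×10^5 N
Factor of safety n = P_cr / P = 220.31 / 99.4 = 2.22

n ≈ 2.22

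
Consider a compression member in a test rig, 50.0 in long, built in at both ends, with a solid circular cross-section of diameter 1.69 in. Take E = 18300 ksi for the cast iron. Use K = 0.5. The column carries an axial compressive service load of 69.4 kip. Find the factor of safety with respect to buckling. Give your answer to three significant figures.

I = πd⁴/64 = π×1.69⁴/64 = 0.4004 in⁴
Effective length L_e = K·L = 0.5 × 50.0 = 25.00 in
P_cr = π²EI / L_e² = π² × 18300×10³ × 0.4004 / 25.00² = 1.157×10^5 lb
Factor of safety n = P_cr / P = 115.71 / 69.4 = 1.67

n ≈ 1.67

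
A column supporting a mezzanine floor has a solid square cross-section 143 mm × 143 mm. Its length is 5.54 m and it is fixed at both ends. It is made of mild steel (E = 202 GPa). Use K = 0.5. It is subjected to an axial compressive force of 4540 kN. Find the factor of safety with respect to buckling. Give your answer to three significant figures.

n ≈ 1.99

I = a⁴/12 = 143⁴/12 = 3.485×10^7 mm⁴
I = 3.485×10^7 mm⁴ = 3.485×10^-5 m⁴
Effective length L_e = K·L = 0.5 × 5.54 = 2.770 m
P_cr = π²EI / L_e² = π² × 202×10⁹ × 3.485×10^-5 / 2.770² = 9.054×10^6 N
Factor of safety n = P_cr / P = 9054.3 / 4540 = 1.99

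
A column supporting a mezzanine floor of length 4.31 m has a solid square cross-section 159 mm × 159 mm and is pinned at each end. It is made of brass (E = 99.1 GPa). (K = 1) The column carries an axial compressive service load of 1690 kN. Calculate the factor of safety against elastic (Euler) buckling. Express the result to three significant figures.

I = a⁴/12 = 159⁴/12 = 5.326×10^7 mm⁴
I = 5.326×10^7 mm⁴ = 5.326×10^-5 m⁴
Effective length L_e = K·L = 1 × 4.31 = 4.310 m
P_cr = π²EI / L_e² = π² × 99.1×10⁹ × 5.326×10^-5 / 4.310² = 2.804×10^6 N
Factor of safety n = P_cr / P = 2804.3 / 1690 = 1.66

n ≈ 1.66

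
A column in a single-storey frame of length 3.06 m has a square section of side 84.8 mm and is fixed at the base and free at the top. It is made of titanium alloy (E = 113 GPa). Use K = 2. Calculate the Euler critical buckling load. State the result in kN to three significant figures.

P_cr ≈ 128 kN

I = a⁴/12 = 84.8⁴/12 = 4.309×10^6 mm⁴
I = 4.309×10^6 mm⁴ = 4.309×10^-6 m⁴
Effective length L_e = K·L = 2 × 3.06 = 6.120 m
P_cr = π²EI / L_e² = π² × 113×10⁹ × 4.309×10^-6 / 6.120² = 1.283×10^5 N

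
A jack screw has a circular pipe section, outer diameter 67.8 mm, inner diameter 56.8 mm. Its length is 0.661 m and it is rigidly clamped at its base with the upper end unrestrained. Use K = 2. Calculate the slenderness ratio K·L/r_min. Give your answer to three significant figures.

λ ≈ 59.8

d_o = 67.8 mm, d_i = 56.8 mm
I = π(d_o⁴ − d_i⁴)/64 = π(67.8⁴ − 56.80⁴)/64 = 5.263×10^5 mm⁴
A = 1.076×10^3 mm²;  r_min = √(I/A) = √(5.263×10^5/1.076×10^3) = 22.11 mm
L_e = K·L = 2 × 0.661 m = 1.322 m = 1322.0 mm
λ = L_e / r_min = 1322.0 / 22.11 = 59.8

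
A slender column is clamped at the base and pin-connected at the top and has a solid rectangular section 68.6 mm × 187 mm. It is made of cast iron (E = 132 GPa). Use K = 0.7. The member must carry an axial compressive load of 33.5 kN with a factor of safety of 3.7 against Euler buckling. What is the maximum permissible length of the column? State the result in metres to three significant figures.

L_max ≈ 10.4 m

Buckling occurs about the weak axis: I_min = h·b³/12 with b = 68.6 mm (the shorter side).
I_min = 187×68.6³/12 = 5.031×10^6 mm⁴
I = 5.031×10^-6 m⁴
Required critical load P_cr = n·P = 3.7 × 33.5 = 124.0 kN = 1.240×10^5 N
From P_cr = π²EI/(K·L)²:  L = (1/K)·√(π²EI/P_cr) = (1/0.7)·√(π²×1.32×10^11×5.031×10^-6/1.240×10^5)
L = 10.4 m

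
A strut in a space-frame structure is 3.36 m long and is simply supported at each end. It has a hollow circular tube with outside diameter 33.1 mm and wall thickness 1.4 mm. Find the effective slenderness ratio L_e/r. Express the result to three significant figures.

λ ≈ 300

Inner diameter d_i = 33.1 − 2×1.4 = 30.30 mm
I = π(d_o⁴ − d_i⁴)/64 = π(33.1⁴ − 30.30⁴)/64 = 1.755×10^4 mm⁴
A = 139.4 mm²;  r_min = √(I/A) = √(1.755×10^4/139.4) = 11.22 mm
L_e = K·L = 1 × 3.36 m = 3.360 m = 3360.0 mm
λ = L_e / r_min = 3360.0 / 11.22 = 300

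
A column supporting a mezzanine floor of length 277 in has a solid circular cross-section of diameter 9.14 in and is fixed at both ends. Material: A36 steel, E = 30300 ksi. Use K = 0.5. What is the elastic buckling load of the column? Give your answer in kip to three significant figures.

I = πd⁴/64 = π×9.14⁴/64 = 342.6 in⁴
Effective length L_e = K·L = 0.5 × 277 = 138.5 in
P_cr = π²EI / L_e² = π² × 30300×10³ × 342.6 / 138.5² = 5.341×10^6 lb

P_cr ≈ 5340 kip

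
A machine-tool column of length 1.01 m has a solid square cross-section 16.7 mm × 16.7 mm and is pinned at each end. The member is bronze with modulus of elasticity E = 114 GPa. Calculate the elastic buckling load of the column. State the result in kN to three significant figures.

P_cr ≈ 7.15 kN

I = a⁴/12 = 16.7⁴/12 = 6.482×10^3 mm⁴
I = 6.482×10^3 mm⁴ = 6.482×10^-9 m⁴
Effective length L_e = K·L = 1 × 1.01 = 1.010 m
P_cr = π²EI / L_e² = π² × 114×10⁹ × 6.482×10^-9 / 1.010² = 7.149×10^3 N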